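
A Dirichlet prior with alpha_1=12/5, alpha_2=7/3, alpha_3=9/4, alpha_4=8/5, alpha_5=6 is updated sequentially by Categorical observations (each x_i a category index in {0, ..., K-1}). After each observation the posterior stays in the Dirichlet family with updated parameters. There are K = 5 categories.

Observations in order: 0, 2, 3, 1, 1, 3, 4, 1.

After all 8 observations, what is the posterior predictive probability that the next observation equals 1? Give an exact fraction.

obs 1: x=0 → posterior Dirichlet(17/5, 7/3, 9/4, 8/5, 6)
obs 2: x=2 → posterior Dirichlet(17/5, 7/3, 13/4, 8/5, 6)
obs 3: x=3 → posterior Dirichlet(17/5, 7/3, 13/4, 13/5, 6)
obs 4: x=1 → posterior Dirichlet(17/5, 10/3, 13/4, 13/5, 6)
obs 5: x=1 → posterior Dirichlet(17/5, 13/3, 13/4, 13/5, 6)
obs 6: x=3 → posterior Dirichlet(17/5, 13/3, 13/4, 18/5, 6)
obs 7: x=4 → posterior Dirichlet(17/5, 13/3, 13/4, 18/5, 7)
obs 8: x=1 → posterior Dirichlet(17/5, 16/3, 13/4, 18/5, 7)

64/271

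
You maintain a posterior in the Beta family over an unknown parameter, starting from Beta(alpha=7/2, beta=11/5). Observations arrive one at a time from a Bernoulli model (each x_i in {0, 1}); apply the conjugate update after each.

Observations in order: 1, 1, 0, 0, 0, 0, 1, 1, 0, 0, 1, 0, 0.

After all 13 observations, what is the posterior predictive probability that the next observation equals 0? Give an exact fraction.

6/11

obs 1: x=1 → posterior Beta(9/2, 11/5)
obs 2: x=1 → posterior Beta(11/2, 11/5)
obs 3: x=0 → posterior Beta(11/2, 16/5)
obs 4: x=0 → posterior Beta(11/2, 21/5)
obs 5: x=0 → posterior Beta(11/2, 26/5)
obs 6: x=0 → posterior Beta(11/2, 31/5)
obs 7: x=1 → posterior Beta(13/2, 31/5)
obs 8: x=1 → posterior Beta(15/2, 31/5)
obs 9: x=0 → posterior Beta(15/2, 36/5)
obs 10: x=0 → posterior Beta(15/2, 41/5)
obs 11: x=1 → posterior Beta(17/2, 41/5)
obs 12: x=0 → posterior Beta(17/2, 46/5)
obs 13: x=0 → posterior Beta(17/2, 51/5)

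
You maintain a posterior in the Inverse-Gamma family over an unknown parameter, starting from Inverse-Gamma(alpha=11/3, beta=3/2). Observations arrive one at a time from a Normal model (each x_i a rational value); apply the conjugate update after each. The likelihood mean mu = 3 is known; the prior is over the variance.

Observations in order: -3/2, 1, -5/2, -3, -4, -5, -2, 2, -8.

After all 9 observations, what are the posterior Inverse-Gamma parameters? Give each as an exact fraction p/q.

obs 1: x=-3/2 → posterior Inverse-Gamma(25/6, 93/8)
obs 2: x=1 → posterior Inverse-Gamma(14/3, 109/8)
obs 3: x=-5/2 → posterior Inverse-Gamma(31/6, 115/4)
obs 4: x=-3 → posterior Inverse-Gamma(17/3, 187/4)
obs 5: x=-4 → posterior Inverse-Gamma(37/6, 285/4)
obs 6: x=-5 → posterior Inverse-Gamma(20/3, 413/4)
obs 7: x=-2 → posterior Inverse-Gamma(43/6, 463/4)
obs 8: x=2 → posterior Inverse-Gamma(23/3, 465/4)
obs 9: x=-8 → posterior Inverse-Gamma(49/6, 707/4)

alpha=49/6, beta=707/4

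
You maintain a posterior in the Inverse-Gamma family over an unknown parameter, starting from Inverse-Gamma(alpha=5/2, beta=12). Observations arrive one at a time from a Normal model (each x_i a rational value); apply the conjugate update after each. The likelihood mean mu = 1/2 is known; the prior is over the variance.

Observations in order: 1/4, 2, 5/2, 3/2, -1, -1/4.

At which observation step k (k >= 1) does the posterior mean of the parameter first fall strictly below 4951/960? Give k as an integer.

obs 1: x=1/4 → posterior Inverse-Gamma(3, 385/32)
obs 2: x=2 → posterior Inverse-Gamma(7/2, 421/32)
obs 3: x=5/2 → posterior Inverse-Gamma(4, 485/32)
obs 4: x=3/2 → posterior Inverse-Gamma(9/2, 501/32)
obs 5: x=-1 → posterior Inverse-Gamma(5, 537/32)
obs 6: x=-1/4 → posterior Inverse-Gamma(11/2, 273/16)

k = 3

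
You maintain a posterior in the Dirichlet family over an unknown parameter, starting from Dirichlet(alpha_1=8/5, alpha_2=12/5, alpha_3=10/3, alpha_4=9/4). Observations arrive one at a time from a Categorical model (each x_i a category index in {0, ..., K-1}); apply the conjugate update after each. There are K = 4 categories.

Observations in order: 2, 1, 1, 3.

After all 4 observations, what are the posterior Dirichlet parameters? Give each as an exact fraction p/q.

alpha_1=8/5, alpha_2=22/5, alpha_3=13/3, alpha_4=13/4

obs 1: x=2 → posterior Dirichlet(8/5, 12/5, 13/3, 9/4)
obs 2: x=1 → posterior Dirichlet(8/5, 17/5, 13/3, 9/4)
obs 3: x=1 → posterior Dirichlet(8/5, 22/5, 13/3, 9/4)
obs 4: x=3 → posterior Dirichlet(8/5, 22/5, 13/3, 13/4)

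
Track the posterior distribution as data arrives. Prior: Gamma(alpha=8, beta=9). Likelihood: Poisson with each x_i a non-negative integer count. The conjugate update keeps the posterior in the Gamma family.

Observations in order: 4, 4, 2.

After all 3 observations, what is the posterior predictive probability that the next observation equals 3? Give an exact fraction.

30350599940209178050560/247064529073450392704413

obs 1: x=4 → posterior Gamma(12, 10)
obs 2: x=4 → posterior Gamma(16, 11)
obs 3: x=2 → posterior Gamma(18, 12)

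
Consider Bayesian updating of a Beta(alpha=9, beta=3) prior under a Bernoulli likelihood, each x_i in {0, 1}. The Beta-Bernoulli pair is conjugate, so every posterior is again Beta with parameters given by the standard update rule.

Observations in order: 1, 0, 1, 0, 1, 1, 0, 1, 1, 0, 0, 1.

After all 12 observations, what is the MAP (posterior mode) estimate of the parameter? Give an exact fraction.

obs 1: x=1 → posterior Beta(10, 3)
obs 2: x=0 → posterior Beta(10, 4)
obs 3: x=1 → posterior Beta(11, 4)
obs 4: x=0 → posterior Beta(11, 5)
obs 5: x=1 → posterior Beta(12, 5)
obs 6: x=1 → posterior Beta(13, 5)
obs 7: x=0 → posterior Beta(13, 6)
obs 8: x=1 → posterior Beta(14, 6)
obs 9: x=1 → posterior Beta(15, 6)
obs 10: x=0 → posterior Beta(15, 7)
obs 11: x=0 → posterior Beta(15, 8)
obs 12: x=1 → posterior Beta(16, 8)

15/22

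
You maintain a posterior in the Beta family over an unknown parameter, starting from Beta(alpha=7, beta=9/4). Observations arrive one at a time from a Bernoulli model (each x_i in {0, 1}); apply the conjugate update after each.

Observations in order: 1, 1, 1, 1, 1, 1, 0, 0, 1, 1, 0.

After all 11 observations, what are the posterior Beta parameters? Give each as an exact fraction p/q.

obs 1: x=1 → posterior Beta(8, 9/4)
obs 2: x=1 → posterior Beta(9, 9/4)
obs 3: x=1 → posterior Beta(10, 9/4)
obs 4: x=1 → posterior Beta(11, 9/4)
obs 5: x=1 → posterior Beta(12, 9/4)
obs 6: x=1 → posterior Beta(13, 9/4)
obs 7: x=0 → posterior Beta(13, 13/4)
obs 8: x=0 → posterior Beta(13, 17/4)
obs 9: x=1 → posterior Beta(14, 17/4)
obs 10: x=1 → posterior Beta(15, 17/4)
obs 11: x=0 → posterior Beta(15, 21/4)

alpha=15, beta=21/4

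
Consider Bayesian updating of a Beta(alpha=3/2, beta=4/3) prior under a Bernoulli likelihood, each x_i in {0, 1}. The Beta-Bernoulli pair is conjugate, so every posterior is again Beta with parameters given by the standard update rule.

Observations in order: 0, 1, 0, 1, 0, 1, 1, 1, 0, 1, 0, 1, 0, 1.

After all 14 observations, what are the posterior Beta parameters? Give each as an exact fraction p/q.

obs 1: x=0 → posterior Beta(3/2, 7/3)
obs 2: x=1 → posterior Beta(5/2, 7/3)
obs 3: x=0 → posterior Beta(5/2, 10/3)
obs 4: x=1 → posterior Beta(7/2, 10/3)
obs 5: x=0 → posterior Beta(7/2, 13/3)
obs 6: x=1 → posterior Beta(9/2, 13/3)
obs 7: x=1 → posterior Beta(11/2, 13/3)
obs 8: x=1 → posterior Beta(13/2, 13/3)
obs 9: x=0 → posterior Beta(13/2, 16/3)
obs 10: x=1 → posterior Beta(15/2, 16/3)
obs 11: x=0 → posterior Beta(15/2, 19/3)
obs 12: x=1 → posterior Beta(17/2, 19/3)
obs 13: x=0 → posterior Beta(17/2, 22/3)
obs 14: x=1 → posterior Beta(19/2, 22/3)

alpha=19/2, beta=22/3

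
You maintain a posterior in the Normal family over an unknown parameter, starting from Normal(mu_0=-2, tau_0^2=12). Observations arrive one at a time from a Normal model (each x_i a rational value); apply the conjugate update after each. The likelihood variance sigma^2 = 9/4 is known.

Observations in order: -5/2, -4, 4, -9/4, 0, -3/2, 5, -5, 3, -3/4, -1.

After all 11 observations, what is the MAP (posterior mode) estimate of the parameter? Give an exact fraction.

obs 1: x=-5/2 → posterior Normal(-46/19, 36/19)
obs 2: x=-4 → posterior Normal(-22/7, 36/35)
obs 3: x=4 → posterior Normal(-46/51, 12/17)
obs 4: x=-9/4 → posterior Normal(-82/67, 36/67)
obs 5: x=0 → posterior Normal(-82/83, 36/83)
obs 6: x=-3/2 → posterior Normal(-106/99, 4/11)
obs 7: x=5 → posterior Normal(-26/115, 36/115)
obs 8: x=-5 → posterior Normal(-106/131, 36/131)
obs 9: x=3 → posterior Normal(-58/147, 12/49)
obs 10: x=-3/4 → posterior Normal(-70/163, 36/163)
obs 11: x=-1 → posterior Normal(-86/179, 36/179)

-86/179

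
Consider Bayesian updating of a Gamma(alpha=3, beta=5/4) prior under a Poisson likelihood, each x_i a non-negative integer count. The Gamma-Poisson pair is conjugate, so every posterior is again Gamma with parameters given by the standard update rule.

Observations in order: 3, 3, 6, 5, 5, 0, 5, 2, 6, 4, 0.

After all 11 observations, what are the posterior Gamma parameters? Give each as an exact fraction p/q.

obs 1: x=3 → posterior Gamma(6, 9/4)
obs 2: x=3 → posterior Gamma(9, 13/4)
obs 3: x=6 → posterior Gamma(15, 17/4)
obs 4: x=5 → posterior Gamma(20, 21/4)
obs 5: x=5 → posterior Gamma(25, 25/4)
obs 6: x=0 → posterior Gamma(25, 29/4)
obs 7: x=5 → posterior Gamma(30, 33/4)
obs 8: x=2 → posterior Gamma(32, 37/4)
obs 9: x=6 → posterior Gamma(38, 41/4)
obs 10: x=4 → posterior Gamma(42, 45/4)
obs 11: x=0 → posterior Gamma(42, 49/4)

alpha=42, beta=49/4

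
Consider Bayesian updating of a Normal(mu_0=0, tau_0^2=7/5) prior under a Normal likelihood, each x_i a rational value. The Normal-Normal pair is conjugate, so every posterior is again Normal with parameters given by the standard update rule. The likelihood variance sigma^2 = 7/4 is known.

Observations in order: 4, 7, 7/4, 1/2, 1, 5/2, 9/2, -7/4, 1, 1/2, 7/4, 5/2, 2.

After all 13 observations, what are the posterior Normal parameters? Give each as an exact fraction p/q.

mu_0=109/57, tau_0^2=7/57

obs 1: x=4 → posterior Normal(16/9, 7/9)
obs 2: x=7 → posterior Normal(44/13, 7/13)
obs 3: x=7/4 → posterior Normal(3, 7/17)
obs 4: x=1/2 → posterior Normal(53/21, 1/3)
obs 5: x=1 → posterior Normal(57/25, 7/25)
obs 6: x=5/2 → posterior Normal(67/29, 7/29)
obs 7: x=9/2 → posterior Normal(85/33, 7/33)
obs 8: x=-7/4 → posterior Normal(78/37, 7/37)
obs 9: x=1 → posterior Normal(2, 7/41)
obs 10: x=1/2 → posterior Normal(28/15, 7/45)
obs 11: x=7/4 → posterior Normal(13/7, 1/7)
obs 12: x=5/2 → posterior Normal(101/53, 7/53)
obs 13: x=2 → posterior Normal(109/57, 7/57)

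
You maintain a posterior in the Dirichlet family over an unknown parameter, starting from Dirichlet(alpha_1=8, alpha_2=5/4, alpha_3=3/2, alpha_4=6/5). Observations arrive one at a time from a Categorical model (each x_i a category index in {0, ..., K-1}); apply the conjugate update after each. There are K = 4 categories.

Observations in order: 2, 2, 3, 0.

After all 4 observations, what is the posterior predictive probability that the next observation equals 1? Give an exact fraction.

obs 1: x=2 → posterior Dirichlet(8, 5/4, 5/2, 6/5)
obs 2: x=2 → posterior Dirichlet(8, 5/4, 7/2, 6/5)
obs 3: x=3 → posterior Dirichlet(8, 5/4, 7/2, 11/5)
obs 4: x=0 → posterior Dirichlet(9, 5/4, 7/2, 11/5)

25/319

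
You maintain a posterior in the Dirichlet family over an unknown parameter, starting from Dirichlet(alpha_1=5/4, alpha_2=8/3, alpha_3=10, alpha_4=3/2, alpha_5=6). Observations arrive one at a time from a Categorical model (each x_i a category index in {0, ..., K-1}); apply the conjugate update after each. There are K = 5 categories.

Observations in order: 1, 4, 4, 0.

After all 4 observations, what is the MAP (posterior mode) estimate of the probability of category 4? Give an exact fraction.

12/35

obs 1: x=1 → posterior Dirichlet(5/4, 11/3, 10, 3/2, 6)
obs 2: x=4 → posterior Dirichlet(5/4, 11/3, 10, 3/2, 7)
obs 3: x=4 → posterior Dirichlet(5/4, 11/3, 10, 3/2, 8)
obs 4: x=0 → posterior Dirichlet(9/4, 11/3, 10, 3/2, 8)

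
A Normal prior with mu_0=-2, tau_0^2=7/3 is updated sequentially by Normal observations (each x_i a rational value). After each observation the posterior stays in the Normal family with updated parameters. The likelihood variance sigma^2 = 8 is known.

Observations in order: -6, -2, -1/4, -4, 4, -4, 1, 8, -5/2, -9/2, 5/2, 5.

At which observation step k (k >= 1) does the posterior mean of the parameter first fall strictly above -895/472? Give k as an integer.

k = 5

obs 1: x=-6 → posterior Normal(-90/31, 56/31)
obs 2: x=-2 → posterior Normal(-52/19, 28/19)
obs 3: x=-1/4 → posterior Normal(-47/20, 56/45)
obs 4: x=-4 → posterior Normal(-535/208, 14/13)
obs 5: x=4 → posterior Normal(-423/236, 56/59)
obs 6: x=-4 → posterior Normal(-535/264, 28/33)
obs 7: x=1 → posterior Normal(-507/292, 56/73)
obs 8: x=8 → posterior Normal(-283/320, 7/10)
obs 9: x=-5/2 → posterior Normal(-353/348, 56/87)
obs 10: x=-9/2 → posterior Normal(-479/376, 28/47)
obs 11: x=5/2 → posterior Normal(-409/404, 56/101)
obs 12: x=5 → posterior Normal(-269/432, 14/27)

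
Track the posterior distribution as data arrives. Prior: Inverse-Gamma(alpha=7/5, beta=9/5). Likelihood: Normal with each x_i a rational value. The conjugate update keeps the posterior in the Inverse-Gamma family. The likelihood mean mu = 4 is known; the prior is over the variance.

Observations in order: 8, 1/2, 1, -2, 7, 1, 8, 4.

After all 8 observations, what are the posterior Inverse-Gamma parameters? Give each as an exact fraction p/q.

obs 1: x=8 → posterior Inverse-Gamma(19/10, 49/5)
obs 2: x=1/2 → posterior Inverse-Gamma(12/5, 637/40)
obs 3: x=1 → posterior Inverse-Gamma(29/10, 817/40)
obs 4: x=-2 → posterior Inverse-Gamma(17/5, 1537/40)
obs 5: x=7 → posterior Inverse-Gamma(39/10, 1717/40)
obs 6: x=1 → posterior Inverse-Gamma(22/5, 1897/40)
obs 7: x=8 → posterior Inverse-Gamma(49/10, 2217/40)
obs 8: x=4 → posterior Inverse-Gamma(27/5, 2217/40)

alpha=27/5, beta=2217/40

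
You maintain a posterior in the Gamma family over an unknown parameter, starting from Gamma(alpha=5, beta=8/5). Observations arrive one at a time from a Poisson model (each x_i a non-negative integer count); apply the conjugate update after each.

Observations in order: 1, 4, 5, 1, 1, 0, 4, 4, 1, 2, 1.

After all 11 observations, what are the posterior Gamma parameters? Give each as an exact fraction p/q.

alpha=29, beta=63/5

obs 1: x=1 → posterior Gamma(6, 13/5)
obs 2: x=4 → posterior Gamma(10, 18/5)
obs 3: x=5 → posterior Gamma(15, 23/5)
obs 4: x=1 → posterior Gamma(16, 28/5)
obs 5: x=1 → posterior Gamma(17, 33/5)
obs 6: x=0 → posterior Gamma(17, 38/5)
obs 7: x=4 → posterior Gamma(21, 43/5)
obs 8: x=4 → posterior Gamma(25, 48/5)
obs 9: x=1 → posterior Gamma(26, 53/5)
obs 10: x=2 → posterior Gamma(28, 58/5)
obs 11: x=1 → posterior Gamma(29, 63/5)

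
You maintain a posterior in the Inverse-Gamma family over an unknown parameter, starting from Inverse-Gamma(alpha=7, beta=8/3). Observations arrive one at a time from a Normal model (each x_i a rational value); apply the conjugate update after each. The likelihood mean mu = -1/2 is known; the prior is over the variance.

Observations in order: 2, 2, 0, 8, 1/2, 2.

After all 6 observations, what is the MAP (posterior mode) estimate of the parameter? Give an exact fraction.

1171/264

obs 1: x=2 → posterior Inverse-Gamma(15/2, 139/24)
obs 2: x=2 → posterior Inverse-Gamma(8, 107/12)
obs 3: x=0 → posterior Inverse-Gamma(17/2, 217/24)
obs 4: x=8 → posterior Inverse-Gamma(9, 271/6)
obs 5: x=1/2 → posterior Inverse-Gamma(19/2, 137/3)
obs 6: x=2 → posterior Inverse-Gamma(10, 1171/24)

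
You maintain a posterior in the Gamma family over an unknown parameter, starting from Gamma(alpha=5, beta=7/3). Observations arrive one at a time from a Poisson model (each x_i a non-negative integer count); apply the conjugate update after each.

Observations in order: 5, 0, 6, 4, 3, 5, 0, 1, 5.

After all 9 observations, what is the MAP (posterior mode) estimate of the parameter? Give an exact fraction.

99/34

obs 1: x=5 → posterior Gamma(10, 10/3)
obs 2: x=0 → posterior Gamma(10, 13/3)
obs 3: x=6 → posterior Gamma(16, 16/3)
obs 4: x=4 → posterior Gamma(20, 19/3)
obs 5: x=3 → posterior Gamma(23, 22/3)
obs 6: x=5 → posterior Gamma(28, 25/3)
obs 7: x=0 → posterior Gamma(28, 28/3)
obs 8: x=1 → posterior Gamma(29, 31/3)
obs 9: x=5 → posterior Gamma(34, 34/3)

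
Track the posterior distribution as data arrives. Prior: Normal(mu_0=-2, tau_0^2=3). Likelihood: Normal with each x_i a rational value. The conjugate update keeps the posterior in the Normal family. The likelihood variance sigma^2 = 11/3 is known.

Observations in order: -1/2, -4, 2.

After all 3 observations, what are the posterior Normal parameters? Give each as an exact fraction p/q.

obs 1: x=-1/2 → posterior Normal(-53/40, 33/20)
obs 2: x=-4 → posterior Normal(-125/58, 33/29)
obs 3: x=2 → posterior Normal(-89/76, 33/38)

mu_0=-89/76, tau_0^2=33/38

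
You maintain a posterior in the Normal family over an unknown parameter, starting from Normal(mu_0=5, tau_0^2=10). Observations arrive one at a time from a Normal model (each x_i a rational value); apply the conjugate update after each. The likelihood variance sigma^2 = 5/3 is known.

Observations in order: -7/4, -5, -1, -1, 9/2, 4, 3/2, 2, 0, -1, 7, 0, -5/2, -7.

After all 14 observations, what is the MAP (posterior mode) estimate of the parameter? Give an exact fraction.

obs 1: x=-7/4 → posterior Normal(-11/14, 10/7)
obs 2: x=-5 → posterior Normal(-71/26, 10/13)
obs 3: x=-1 → posterior Normal(-83/38, 10/19)
obs 4: x=-1 → posterior Normal(-19/10, 2/5)
obs 5: x=9/2 → posterior Normal(-41/62, 10/31)
obs 6: x=4 → posterior Normal(7/74, 10/37)
obs 7: x=3/2 → posterior Normal(25/86, 10/43)
obs 8: x=2 → posterior Normal(1/2, 10/49)
obs 9: x=0 → posterior Normal(49/110, 2/11)
obs 10: x=-1 → posterior Normal(37/122, 10/61)
obs 11: x=7 → posterior Normal(121/134, 10/67)
obs 12: x=0 → posterior Normal(121/146, 10/73)
obs 13: x=-5/2 → posterior Normal(91/158, 10/79)
obs 14: x=-7 → posterior Normal(7/170, 2/17)

7/170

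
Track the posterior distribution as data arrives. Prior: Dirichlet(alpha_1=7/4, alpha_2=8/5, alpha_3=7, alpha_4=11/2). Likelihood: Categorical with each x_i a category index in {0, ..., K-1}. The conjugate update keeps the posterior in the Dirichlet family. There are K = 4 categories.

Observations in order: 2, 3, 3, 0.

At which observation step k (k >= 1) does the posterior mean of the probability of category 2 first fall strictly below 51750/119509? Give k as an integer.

obs 1: x=2 → posterior Dirichlet(7/4, 8/5, 8, 11/2)
obs 2: x=3 → posterior Dirichlet(7/4, 8/5, 8, 13/2)
obs 3: x=3 → posterior Dirichlet(7/4, 8/5, 8, 15/2)
obs 4: x=0 → posterior Dirichlet(11/4, 8/5, 8, 15/2)

k = 3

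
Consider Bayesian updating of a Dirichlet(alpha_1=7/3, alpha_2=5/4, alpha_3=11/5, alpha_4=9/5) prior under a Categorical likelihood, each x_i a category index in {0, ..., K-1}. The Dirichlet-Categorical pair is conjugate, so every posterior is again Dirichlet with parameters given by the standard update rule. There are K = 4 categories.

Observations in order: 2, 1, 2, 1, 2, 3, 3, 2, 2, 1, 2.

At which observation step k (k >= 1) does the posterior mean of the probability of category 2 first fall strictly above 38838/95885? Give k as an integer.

k = 5

obs 1: x=2 → posterior Dirichlet(7/3, 5/4, 16/5, 9/5)
obs 2: x=1 → posterior Dirichlet(7/3, 9/4, 16/5, 9/5)
obs 3: x=2 → posterior Dirichlet(7/3, 9/4, 21/5, 9/5)
obs 4: x=1 → posterior Dirichlet(7/3, 13/4, 21/5, 9/5)
obs 5: x=2 → posterior Dirichlet(7/3, 13/4, 26/5, 9/5)
obs 6: x=3 → posterior Dirichlet(7/3, 13/4, 26/5, 14/5)
obs 7: x=3 → posterior Dirichlet(7/3, 13/4, 26/5, 19/5)
obs 8: x=2 → posterior Dirichlet(7/3, 13/4, 31/5, 19/5)
obs 9: x=2 → posterior Dirichlet(7/3, 13/4, 36/5, 19/5)
obs 10: x=1 → posterior Dirichlet(7/3, 17/4, 36/5, 19/5)
obs 11: x=2 → posterior Dirichlet(7/3, 17/4, 41/5, 19/5)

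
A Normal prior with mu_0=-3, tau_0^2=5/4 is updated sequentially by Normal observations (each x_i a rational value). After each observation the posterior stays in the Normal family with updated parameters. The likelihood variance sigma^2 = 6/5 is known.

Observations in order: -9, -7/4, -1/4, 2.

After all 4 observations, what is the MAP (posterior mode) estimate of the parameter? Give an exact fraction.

obs 1: x=-9 → posterior Normal(-297/49, 30/49)
obs 2: x=-7/4 → posterior Normal(-1363/296, 15/37)
obs 3: x=-1/4 → posterior Normal(-347/99, 10/33)
obs 4: x=2 → posterior Normal(-297/124, 15/62)

-297/124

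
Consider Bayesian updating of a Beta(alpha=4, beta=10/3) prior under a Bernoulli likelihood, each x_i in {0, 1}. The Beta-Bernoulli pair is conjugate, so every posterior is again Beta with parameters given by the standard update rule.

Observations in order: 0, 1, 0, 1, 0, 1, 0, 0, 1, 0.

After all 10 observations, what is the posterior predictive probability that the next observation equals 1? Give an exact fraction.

6/13

obs 1: x=0 → posterior Beta(4, 13/3)
obs 2: x=1 → posterior Beta(5, 13/3)
obs 3: x=0 → posterior Beta(5, 16/3)
obs 4: x=1 → posterior Beta(6, 16/3)
obs 5: x=0 → posterior Beta(6, 19/3)
obs 6: x=1 → posterior Beta(7, 19/3)
obs 7: x=0 → posterior Beta(7, 22/3)
obs 8: x=0 → posterior Beta(7, 25/3)
obs 9: x=1 → posterior Beta(8, 25/3)
obs 10: x=0 → posterior Beta(8, 28/3)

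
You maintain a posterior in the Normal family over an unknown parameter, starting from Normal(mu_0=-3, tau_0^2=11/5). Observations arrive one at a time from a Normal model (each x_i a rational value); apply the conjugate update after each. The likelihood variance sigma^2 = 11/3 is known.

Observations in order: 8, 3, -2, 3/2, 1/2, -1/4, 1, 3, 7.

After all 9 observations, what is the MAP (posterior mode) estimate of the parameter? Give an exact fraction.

obs 1: x=8 → posterior Normal(9/8, 11/8)
obs 2: x=3 → posterior Normal(18/11, 1)
obs 3: x=-2 → posterior Normal(6/7, 11/14)
obs 4: x=3/2 → posterior Normal(33/34, 11/17)
obs 5: x=1/2 → posterior Normal(9/10, 11/20)
obs 6: x=-1/4 → posterior Normal(3/4, 11/23)
obs 7: x=1 → posterior Normal(81/104, 11/26)
obs 8: x=3 → posterior Normal(117/116, 11/29)
obs 9: x=7 → posterior Normal(201/128, 11/32)

201/128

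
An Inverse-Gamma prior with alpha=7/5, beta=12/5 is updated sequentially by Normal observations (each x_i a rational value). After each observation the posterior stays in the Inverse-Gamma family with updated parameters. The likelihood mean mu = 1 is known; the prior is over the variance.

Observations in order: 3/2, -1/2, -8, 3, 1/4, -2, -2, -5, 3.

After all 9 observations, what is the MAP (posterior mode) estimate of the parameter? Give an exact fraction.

4023/368

obs 1: x=3/2 → posterior Inverse-Gamma(19/10, 101/40)
obs 2: x=-1/2 → posterior Inverse-Gamma(12/5, 73/20)
obs 3: x=-8 → posterior Inverse-Gamma(29/10, 883/20)
obs 4: x=3 → posterior Inverse-Gamma(17/5, 923/20)
obs 5: x=1/4 → posterior Inverse-Gamma(39/10, 7429/160)
obs 6: x=-2 → posterior Inverse-Gamma(22/5, 8149/160)
obs 7: x=-2 → posterior Inverse-Gamma(49/10, 8869/160)
obs 8: x=-5 → posterior Inverse-Gamma(27/5, 11749/160)
obs 9: x=3 → posterior Inverse-Gamma(59/10, 12069/160)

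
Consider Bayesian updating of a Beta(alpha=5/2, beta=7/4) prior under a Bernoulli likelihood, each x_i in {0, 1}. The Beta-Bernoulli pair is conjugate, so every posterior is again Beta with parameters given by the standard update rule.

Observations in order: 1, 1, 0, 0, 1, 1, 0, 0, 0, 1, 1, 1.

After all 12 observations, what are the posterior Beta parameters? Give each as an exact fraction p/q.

alpha=19/2, beta=27/4

obs 1: x=1 → posterior Beta(7/2, 7/4)
obs 2: x=1 → posterior Beta(9/2, 7/4)
obs 3: x=0 → posterior Beta(9/2, 11/4)
obs 4: x=0 → posterior Beta(9/2, 15/4)
obs 5: x=1 → posterior Beta(11/2, 15/4)
obs 6: x=1 → posterior Beta(13/2, 15/4)
obs 7: x=0 → posterior Beta(13/2, 19/4)
obs 8: x=0 → posterior Beta(13/2, 23/4)
obs 9: x=0 → posterior Beta(13/2, 27/4)
obs 10: x=1 → posterior Beta(15/2, 27/4)
obs 11: x=1 → posterior Beta(17/2, 27/4)
obs 12: x=1 → posterior Beta(19/2, 27/4)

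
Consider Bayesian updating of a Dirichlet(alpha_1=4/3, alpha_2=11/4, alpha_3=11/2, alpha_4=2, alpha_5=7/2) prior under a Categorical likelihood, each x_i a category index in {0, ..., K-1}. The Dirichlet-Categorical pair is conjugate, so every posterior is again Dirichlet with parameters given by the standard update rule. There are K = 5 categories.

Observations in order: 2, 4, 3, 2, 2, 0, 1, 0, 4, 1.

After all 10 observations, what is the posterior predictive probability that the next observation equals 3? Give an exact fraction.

obs 1: x=2 → posterior Dirichlet(4/3, 11/4, 13/2, 2, 7/2)
obs 2: x=4 → posterior Dirichlet(4/3, 11/4, 13/2, 2, 9/2)
obs 3: x=3 → posterior Dirichlet(4/3, 11/4, 13/2, 3, 9/2)
obs 4: x=2 → posterior Dirichlet(4/3, 11/4, 15/2, 3, 9/2)
obs 5: x=2 → posterior Dirichlet(4/3, 11/4, 17/2, 3, 9/2)
obs 6: x=0 → posterior Dirichlet(7/3, 11/4, 17/2, 3, 9/2)
obs 7: x=1 → posterior Dirichlet(7/3, 15/4, 17/2, 3, 9/2)
obs 8: x=0 → posterior Dirichlet(10/3, 15/4, 17/2, 3, 9/2)
obs 9: x=4 → posterior Dirichlet(10/3, 15/4, 17/2, 3, 11/2)
obs 10: x=1 → posterior Dirichlet(10/3, 19/4, 17/2, 3, 11/2)

36/301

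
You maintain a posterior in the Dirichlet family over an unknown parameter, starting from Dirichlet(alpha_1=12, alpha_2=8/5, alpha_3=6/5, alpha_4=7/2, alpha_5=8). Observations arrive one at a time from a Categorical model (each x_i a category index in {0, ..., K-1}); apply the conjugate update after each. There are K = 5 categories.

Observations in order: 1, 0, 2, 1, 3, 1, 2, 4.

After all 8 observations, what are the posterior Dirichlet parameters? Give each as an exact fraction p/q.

obs 1: x=1 → posterior Dirichlet(12, 13/5, 6/5, 7/2, 8)
obs 2: x=0 → posterior Dirichlet(13, 13/5, 6/5, 7/2, 8)
obs 3: x=2 → posterior Dirichlet(13, 13/5, 11/5, 7/2, 8)
obs 4: x=1 → posterior Dirichlet(13, 18/5, 11/5, 7/2, 8)
obs 5: x=3 → posterior Dirichlet(13, 18/5, 11/5, 9/2, 8)
obs 6: x=1 → posterior Dirichlet(13, 23/5, 11/5, 9/2, 8)
obs 7: x=2 → posterior Dirichlet(13, 23/5, 16/5, 9/2, 8)
obs 8: x=4 → posterior Dirichlet(13, 23/5, 16/5, 9/2, 9)

alpha_1=13, alpha_2=23/5, alpha_3=16/5, alpha_4=9/2, alpha_5=9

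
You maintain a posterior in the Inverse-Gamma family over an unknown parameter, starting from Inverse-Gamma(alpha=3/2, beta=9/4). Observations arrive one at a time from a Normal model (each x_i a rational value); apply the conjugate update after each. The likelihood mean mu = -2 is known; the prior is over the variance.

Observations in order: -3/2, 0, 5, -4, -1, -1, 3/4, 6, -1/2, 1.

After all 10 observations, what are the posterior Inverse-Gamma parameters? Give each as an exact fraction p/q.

alpha=13/2, beta=2345/32

obs 1: x=-3/2 → posterior Inverse-Gamma(2, 19/8)
obs 2: x=0 → posterior Inverse-Gamma(5/2, 35/8)
obs 3: x=5 → posterior Inverse-Gamma(3, 231/8)
obs 4: x=-4 → posterior Inverse-Gamma(7/2, 247/8)
obs 5: x=-1 → posterior Inverse-Gamma(4, 251/8)
obs 6: x=-1 → posterior Inverse-Gamma(9/2, 255/8)
obs 7: x=3/4 → posterior Inverse-Gamma(5, 1141/32)
obs 8: x=6 → posterior Inverse-Gamma(11/2, 2165/32)
obs 9: x=-1/2 → posterior Inverse-Gamma(6, 2201/32)
obs 10: x=1 → posterior Inverse-Gamma(13/2, 2345/32)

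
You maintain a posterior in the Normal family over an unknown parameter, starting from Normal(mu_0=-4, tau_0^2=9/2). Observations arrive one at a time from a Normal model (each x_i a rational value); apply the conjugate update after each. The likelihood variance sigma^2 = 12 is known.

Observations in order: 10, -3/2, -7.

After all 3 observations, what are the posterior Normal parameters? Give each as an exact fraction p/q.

mu_0=-55/34, tau_0^2=36/17

obs 1: x=10 → posterior Normal(-2/11, 36/11)
obs 2: x=-3/2 → posterior Normal(-13/28, 18/7)
obs 3: x=-7 → posterior Normal(-55/34, 36/17)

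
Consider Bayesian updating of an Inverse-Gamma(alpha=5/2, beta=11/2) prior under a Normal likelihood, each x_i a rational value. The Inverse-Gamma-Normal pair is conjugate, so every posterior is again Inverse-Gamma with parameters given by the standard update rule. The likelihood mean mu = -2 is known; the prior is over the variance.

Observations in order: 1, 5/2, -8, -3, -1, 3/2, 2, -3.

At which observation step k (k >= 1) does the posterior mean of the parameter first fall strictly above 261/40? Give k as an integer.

obs 1: x=1 → posterior Inverse-Gamma(3, 10)
obs 2: x=5/2 → posterior Inverse-Gamma(7/2, 161/8)
obs 3: x=-8 → posterior Inverse-Gamma(4, 305/8)
obs 4: x=-3 → posterior Inverse-Gamma(9/2, 309/8)
obs 5: x=-1 → posterior Inverse-Gamma(5, 313/8)
obs 6: x=3/2 → posterior Inverse-Gamma(11/2, 181/4)
obs 7: x=2 → posterior Inverse-Gamma(6, 213/4)
obs 8: x=-3 → posterior Inverse-Gamma(13/2, 215/4)

k = 2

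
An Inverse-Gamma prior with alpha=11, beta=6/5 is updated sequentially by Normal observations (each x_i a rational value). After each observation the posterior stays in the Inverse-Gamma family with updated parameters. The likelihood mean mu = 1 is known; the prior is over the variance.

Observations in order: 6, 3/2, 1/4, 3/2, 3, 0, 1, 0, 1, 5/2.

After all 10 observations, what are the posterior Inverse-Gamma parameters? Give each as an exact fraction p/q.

obs 1: x=6 → posterior Inverse-Gamma(23/2, 137/10)
obs 2: x=3/2 → posterior Inverse-Gamma(12, 553/40)
obs 3: x=1/4 → posterior Inverse-Gamma(25/2, 2257/160)
obs 4: x=3/2 → posterior Inverse-Gamma(13, 2277/160)
obs 5: x=3 → posterior Inverse-Gamma(27/2, 2597/160)
obs 6: x=0 → posterior Inverse-Gamma(14, 2677/160)
obs 7: x=1 → posterior Inverse-Gamma(29/2, 2677/160)
obs 8: x=0 → posterior Inverse-Gamma(15, 2757/160)
obs 9: x=1 → posterior Inverse-Gamma(31/2, 2757/160)
obs 10: x=5/2 → posterior Inverse-Gamma(16, 2937/160)

alpha=16, beta=2937/160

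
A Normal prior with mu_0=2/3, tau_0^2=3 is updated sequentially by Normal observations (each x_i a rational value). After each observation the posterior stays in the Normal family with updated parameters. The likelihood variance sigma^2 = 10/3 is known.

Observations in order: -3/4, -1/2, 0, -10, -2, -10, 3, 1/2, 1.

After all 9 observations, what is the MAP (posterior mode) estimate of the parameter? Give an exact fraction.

-1945/1092

obs 1: x=-3/4 → posterior Normal(-1/228, 30/19)
obs 2: x=-1/2 → posterior Normal(-55/336, 15/14)
obs 3: x=0 → posterior Normal(-55/444, 30/37)
obs 4: x=-10 → posterior Normal(-1135/552, 15/23)
obs 5: x=-2 → posterior Normal(-1351/660, 6/11)
obs 6: x=-10 → posterior Normal(-2431/768, 15/32)
obs 7: x=3 → posterior Normal(-2107/876, 30/73)
obs 8: x=1/2 → posterior Normal(-2053/984, 15/41)
obs 9: x=1 → posterior Normal(-1945/1092, 30/91)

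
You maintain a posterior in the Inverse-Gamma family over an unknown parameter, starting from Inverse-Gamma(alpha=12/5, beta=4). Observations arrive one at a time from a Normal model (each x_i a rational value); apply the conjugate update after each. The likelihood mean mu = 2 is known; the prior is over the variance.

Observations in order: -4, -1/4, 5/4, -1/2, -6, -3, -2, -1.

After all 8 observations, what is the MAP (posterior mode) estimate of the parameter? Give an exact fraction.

obs 1: x=-4 → posterior Inverse-Gamma(29/10, 22)
obs 2: x=-1/4 → posterior Inverse-Gamma(17/5, 785/32)
obs 3: x=5/4 → posterior Inverse-Gamma(39/10, 397/16)
obs 4: x=-1/2 → posterior Inverse-Gamma(22/5, 447/16)
obs 5: x=-6 → posterior Inverse-Gamma(49/10, 959/16)
obs 6: x=-3 → posterior Inverse-Gamma(27/5, 1159/16)
obs 7: x=-2 → posterior Inverse-Gamma(59/10, 1287/16)
obs 8: x=-1 → posterior Inverse-Gamma(32/5, 1359/16)

6795/592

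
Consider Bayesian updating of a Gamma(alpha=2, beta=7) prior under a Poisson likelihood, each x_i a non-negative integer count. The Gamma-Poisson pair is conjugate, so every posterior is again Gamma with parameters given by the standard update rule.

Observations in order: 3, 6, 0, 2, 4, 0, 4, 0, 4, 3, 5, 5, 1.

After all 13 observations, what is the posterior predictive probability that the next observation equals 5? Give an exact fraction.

25199706996998144000000000000000000000000000000000000000/716852284415660510488171761482895729863004676631934290061

obs 1: x=3 → posterior Gamma(5, 8)
obs 2: x=6 → posterior Gamma(11, 9)
obs 3: x=0 → posterior Gamma(11, 10)
obs 4: x=2 → posterior Gamma(13, 11)
obs 5: x=4 → posterior Gamma(17, 12)
obs 6: x=0 → posterior Gamma(17, 13)
obs 7: x=4 → posterior Gamma(21, 14)
obs 8: x=0 → posterior Gamma(21, 15)
obs 9: x=4 → posterior Gamma(25, 16)
obs 10: x=3 → posterior Gamma(28, 17)
obs 11: x=5 → posterior Gamma(33, 18)
obs 12: x=5 → posterior Gamma(38, 19)
obs 13: x=1 → posterior Gamma(39, 20)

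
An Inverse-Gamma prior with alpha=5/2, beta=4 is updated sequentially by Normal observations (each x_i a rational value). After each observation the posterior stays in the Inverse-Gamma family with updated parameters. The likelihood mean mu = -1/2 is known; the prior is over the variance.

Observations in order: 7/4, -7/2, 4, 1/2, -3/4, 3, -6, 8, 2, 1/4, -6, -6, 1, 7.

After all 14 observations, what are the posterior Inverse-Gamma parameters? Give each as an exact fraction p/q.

alpha=19/2, beta=4543/32

obs 1: x=7/4 → posterior Inverse-Gamma(3, 209/32)
obs 2: x=-7/2 → posterior Inverse-Gamma(7/2, 353/32)
obs 3: x=4 → posterior Inverse-Gamma(4, 677/32)
obs 4: x=1/2 → posterior Inverse-Gamma(9/2, 693/32)
obs 5: x=-3/4 → posterior Inverse-Gamma(5, 347/16)
obs 6: x=3 → posterior Inverse-Gamma(11/2, 445/16)
obs 7: x=-6 → posterior Inverse-Gamma(6, 687/16)
obs 8: x=8 → posterior Inverse-Gamma(13/2, 1265/16)
obs 9: x=2 → posterior Inverse-Gamma(7, 1315/16)
obs 10: x=1/4 → posterior Inverse-Gamma(15/2, 2639/32)
obs 11: x=-6 → posterior Inverse-Gamma(8, 3123/32)
obs 12: x=-6 → posterior Inverse-Gamma(17/2, 3607/32)
obs 13: x=1 → posterior Inverse-Gamma(9, 3643/32)
obs 14: x=7 → posterior Inverse-Gamma(19/2, 4543/32)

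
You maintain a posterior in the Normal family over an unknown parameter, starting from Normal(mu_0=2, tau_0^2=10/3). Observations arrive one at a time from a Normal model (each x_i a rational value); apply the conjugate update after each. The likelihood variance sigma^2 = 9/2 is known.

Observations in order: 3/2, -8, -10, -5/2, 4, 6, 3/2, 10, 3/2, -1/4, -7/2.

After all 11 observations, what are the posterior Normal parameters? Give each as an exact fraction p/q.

mu_0=59/247, tau_0^2=90/247

obs 1: x=3/2 → posterior Normal(84/47, 90/47)
obs 2: x=-8 → posterior Normal(-76/67, 90/67)
obs 3: x=-10 → posterior Normal(-92/29, 30/29)
obs 4: x=-5/2 → posterior Normal(-326/107, 90/107)
obs 5: x=4 → posterior Normal(-246/127, 90/127)
obs 6: x=6 → posterior Normal(-6/7, 30/49)
obs 7: x=3/2 → posterior Normal(-96/167, 90/167)
obs 8: x=10 → posterior Normal(104/187, 90/187)
obs 9: x=3/2 → posterior Normal(134/207, 10/23)
obs 10: x=-1/4 → posterior Normal(129/227, 90/227)
obs 11: x=-7/2 → posterior Normal(59/247, 90/247)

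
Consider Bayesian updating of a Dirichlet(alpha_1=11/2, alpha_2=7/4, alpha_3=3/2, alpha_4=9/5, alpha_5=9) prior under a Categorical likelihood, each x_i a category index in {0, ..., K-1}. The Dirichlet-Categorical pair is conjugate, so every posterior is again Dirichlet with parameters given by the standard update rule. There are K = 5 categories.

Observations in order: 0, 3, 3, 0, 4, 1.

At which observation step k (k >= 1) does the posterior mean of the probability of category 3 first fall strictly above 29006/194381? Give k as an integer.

obs 1: x=0 → posterior Dirichlet(13/2, 7/4, 3/2, 9/5, 9)
obs 2: x=3 → posterior Dirichlet(13/2, 7/4, 3/2, 14/5, 9)
obs 3: x=3 → posterior Dirichlet(13/2, 7/4, 3/2, 19/5, 9)
obs 4: x=0 → posterior Dirichlet(15/2, 7/4, 3/2, 19/5, 9)
obs 5: x=4 → posterior Dirichlet(15/2, 7/4, 3/2, 19/5, 10)
obs 6: x=1 → posterior Dirichlet(15/2, 11/4, 3/2, 19/5, 10)

k = 3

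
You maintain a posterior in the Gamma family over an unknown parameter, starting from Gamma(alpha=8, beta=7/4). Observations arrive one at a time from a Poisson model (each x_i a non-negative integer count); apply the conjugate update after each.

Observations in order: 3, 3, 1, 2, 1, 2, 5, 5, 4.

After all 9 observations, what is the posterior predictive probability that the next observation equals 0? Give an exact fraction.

34508611856016952192871159710674768120457665758914571449/710112520079088427392020925014421733344154169313556279969

obs 1: x=3 → posterior Gamma(11, 11/4)
obs 2: x=3 → posterior Gamma(14, 15/4)
obs 3: x=1 → posterior Gamma(15, 19/4)
obs 4: x=2 → posterior Gamma(17, 23/4)
obs 5: x=1 → posterior Gamma(18, 27/4)
obs 6: x=2 → posterior Gamma(20, 31/4)
obs 7: x=5 → posterior Gamma(25, 35/4)
obs 8: x=5 → posterior Gamma(30, 39/4)
obs 9: x=4 → posterior Gamma(34, 43/4)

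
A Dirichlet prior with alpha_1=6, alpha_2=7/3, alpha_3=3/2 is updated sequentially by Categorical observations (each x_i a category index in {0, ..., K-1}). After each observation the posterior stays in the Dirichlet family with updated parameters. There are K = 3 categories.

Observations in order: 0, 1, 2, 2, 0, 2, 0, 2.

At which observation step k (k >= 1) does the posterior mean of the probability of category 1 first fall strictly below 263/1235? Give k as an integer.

obs 1: x=0 → posterior Dirichlet(7, 7/3, 3/2)
obs 2: x=1 → posterior Dirichlet(7, 10/3, 3/2)
obs 3: x=2 → posterior Dirichlet(7, 10/3, 5/2)
obs 4: x=2 → posterior Dirichlet(7, 10/3, 7/2)
obs 5: x=0 → posterior Dirichlet(8, 10/3, 7/2)
obs 6: x=2 → posterior Dirichlet(8, 10/3, 9/2)
obs 7: x=0 → posterior Dirichlet(9, 10/3, 9/2)
obs 8: x=2 → posterior Dirichlet(9, 10/3, 11/2)

k = 6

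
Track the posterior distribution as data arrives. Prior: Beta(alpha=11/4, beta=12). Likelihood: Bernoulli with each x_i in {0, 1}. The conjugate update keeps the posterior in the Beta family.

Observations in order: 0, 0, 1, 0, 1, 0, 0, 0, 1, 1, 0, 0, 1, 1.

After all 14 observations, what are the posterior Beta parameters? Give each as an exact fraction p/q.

obs 1: x=0 → posterior Beta(11/4, 13)
obs 2: x=0 → posterior Beta(11/4, 14)
obs 3: x=1 → posterior Beta(15/4, 14)
obs 4: x=0 → posterior Beta(15/4, 15)
obs 5: x=1 → posterior Beta(19/4, 15)
obs 6: x=0 → posterior Beta(19/4, 16)
obs 7: x=0 → posterior Beta(19/4, 17)
obs 8: x=0 → posterior Beta(19/4, 18)
obs 9: x=1 → posterior Beta(23/4, 18)
obs 10: x=1 → posterior Beta(27/4, 18)
obs 11: x=0 → posterior Beta(27/4, 19)
obs 12: x=0 → posterior Beta(27/4, 20)
obs 13: x=1 → posterior Beta(31/4, 20)
obs 14: x=1 → posterior Beta(35/4, 20)

alpha=35/4, beta=20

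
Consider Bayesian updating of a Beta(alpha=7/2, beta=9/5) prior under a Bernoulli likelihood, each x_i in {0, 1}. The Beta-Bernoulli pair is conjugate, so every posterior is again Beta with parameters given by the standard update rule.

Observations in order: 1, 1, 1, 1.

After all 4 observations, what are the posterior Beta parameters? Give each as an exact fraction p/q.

obs 1: x=1 → posterior Beta(9/2, 9/5)
obs 2: x=1 → posterior Beta(11/2, 9/5)
obs 3: x=1 → posterior Beta(13/2, 9/5)
obs 4: x=1 → posterior Beta(15/2, 9/5)

alpha=15/2, beta=9/5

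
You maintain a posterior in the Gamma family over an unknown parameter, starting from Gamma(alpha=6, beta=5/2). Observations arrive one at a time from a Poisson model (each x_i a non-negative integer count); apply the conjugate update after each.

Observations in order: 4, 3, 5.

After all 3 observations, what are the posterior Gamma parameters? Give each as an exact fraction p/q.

alpha=18, beta=11/2

obs 1: x=4 → posterior Gamma(10, 7/2)
obs 2: x=3 → posterior Gamma(13, 9/2)
obs 3: x=5 → posterior Gamma(18, 11/2)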